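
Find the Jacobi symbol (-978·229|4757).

By multiplicativity, (-978·229|4757) = (-978|4757)·(229|4757).
First factor (-978|4757):
Pull out -1: (-978|4757) = (-1|4757)·(978|4757). Since 4757 ≡ 1 (mod 4), (-1|4757) = +1. Now have (978|4757).
Factor out 2: 978 = 2·489. Since 4757 ≡ 5 (mod 8), (2|4757) = -1. Now have -(489|4757).
489 ≡ 1 (mod 4), so quadratic reciprocity gives (489|4757) = (4757|489). Reduce: 4757 ≡ 356 (mod 489). Now have -(356|489).
Factor out 2: 356 = 2^2·89. Since 489 ≡ 1 (mod 8), (2|489) = +1, and (2|489)^2 = +1. Now have -(89|489).
89 ≡ 1 (mod 4), so quadratic reciprocity gives (89|489) = (489|89). Reduce: 489 ≡ 44 (mod 89). Now have -(44|89).
Factor out 2: 44 = 2^2·11. Since 89 ≡ 1 (mod 8), (2|89) = +1, and (2|89)^2 = +1. Now have -(11|89).
89 ≡ 1 (mod 4), so quadratic reciprocity gives (11|89) = (89|11). Reduce: 89 ≡ 1 (mod 11). Now have -(1|11).
(1|11) = 1. Collecting the sign factors: -1.
Second factor (229|4757):
229 ≡ 1 (mod 4), so quadratic reciprocity gives (229|4757) = (4757|229). Reduce: 4757 ≡ 177 (mod 229). Now have (177|229).
177 ≡ 1 (mod 4), so quadratic reciprocity gives (177|229) = (229|177). Reduce: 229 ≡ 52 (mod 177). Now have (52|177).
Factor out 2: 52 = 2^2·13. Since 177 ≡ 1 (mod 8), (2|177) = +1, and (2|177)^2 = +1. Now have (13|177).
13 ≡ 1 (mod 4), so quadratic reciprocity gives (13|177) = (177|13). Reduce: 177 ≡ 8 (mod 13). Now have (8|13).
Factor out 2: 8 = 2^3. Since 13 ≡ 5 (mod 8), (2|13) = -1, and (2|13)^3 = -1. Now have -(1|13).
(1|13) = 1. Collecting the sign factors: -1.
Product: (-1)·(-1) = 1.

1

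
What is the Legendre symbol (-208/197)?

-1

Reduce the numerator: -208 ≡ 186 (mod 197), so (-208/197) = (186/197).
Factor out 2: 186 = 2·93. Since 197 ≡ 5 (mod 8), (2/197) = -1. Now have -(93/197).
93 ≡ 1 (mod 4), so quadratic reciprocity gives (93/197) = (197/93). Reduce: 197 ≡ 11 (mod 93). Now have -(11/93).
93 ≡ 1 (mod 4), so quadratic reciprocity gives (11/93) = (93/11). Reduce: 93 ≡ 5 (mod 11). Now have -(5/11).
5 ≡ 1 (mod 4), so quadratic reciprocity gives (5/11) = (11/5). Reduce: 11 ≡ 1 (mod 5). Now have -(1/5).
(1/5) = 1. Collecting the sign factors: -1.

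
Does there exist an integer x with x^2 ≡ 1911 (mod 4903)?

(1911/4903)
  = -(4903/1911)    [QR: both ≡ 3 mod 4, sign flips]
  = -(1081/1911)    [4903 ≡ 1081 mod 1911]
  = -(1911/1081)    [QR: 1081 ≡ 1 mod 4, sign kept]
  = -(830/1081)    [1911 ≡ 830 mod 1081]
  = -(415/1081)    [1081 ≡ 1 mod 8 ⇒ (2/1081) = +1]
  = -(1081/415)    [QR: 1081 ≡ 1 mod 4, sign kept]
  = -(251/415)    [1081 ≡ 251 mod 415]
  = (415/251)    [QR: both ≡ 3 mod 4, sign flips]
  = (164/251)    [415 ≡ 164 mod 251]
  = (41/251)    [251 ≡ 3 mod 8 ⇒ (2/251)^2 = +1]
  = (251/41)    [QR: 41 ≡ 1 mod 4, sign kept]
  = (5/41)    [251 ≡ 5 mod 41]
  = (41/5)    [QR: 5 ≡ 1 mod 4, sign kept]
  = (1/5)    [41 ≡ 1 mod 5]
  = 1    [(1/5) = 1]
(1911/4903) = 1, and 4903 is prime, so 1911 is a quadratic residue mod 4903.

yes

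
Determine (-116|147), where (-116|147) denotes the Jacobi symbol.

Reduce the numerator: -116 ≡ 31 (mod 147), so (-116|147) = (31|147).
Both 31 ≡ 3 and 147 ≡ 3 (mod 4), so reciprocity gives (31|147) = -(147|31). Reduce: 147 ≡ 23 (mod 31). Now have -(23|31).
Both 23 ≡ 3 and 31 ≡ 3 (mod 4), so reciprocity gives (23|31) = -(31|23). Reduce: 31 ≡ 8 (mod 23). Now have (8|23).
Factor out 2: 8 = 2^3. Since 23 ≡ 7 (mod 8), (2|23) = +1, and (2|23)^3 = +1. Now have (1|23).
(1|23) = 1. Collecting the sign factors: 1.

1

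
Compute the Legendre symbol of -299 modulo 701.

-1

Reduce the numerator: -299 ≡ 402 (mod 701), so (-299/701) = (402/701).
Factor out 2: 402 = 2·201. Since 701 ≡ 5 (mod 8), (2/701) = -1. Now have -(201/701).
201 ≡ 1 (mod 4), so quadratic reciprocity gives (201/701) = (701/201). Reduce: 701 ≡ 98 (mod 201). Now have -(98/201).
Factor out 2: 98 = 2·49. Since 201 ≡ 1 (mod 8), (2/201) = +1. Now have -(49/201).
49 ≡ 1 (mod 4), so quadratic reciprocity gives (49/201) = (201/49). Reduce: 201 ≡ 5 (mod 49). Now have -(5/49).
5 ≡ 1 (mod 4), so quadratic reciprocity gives (5/49) = (49/5). Reduce: 49 ≡ 4 (mod 5). Now have -(4/5).
Factor out 2: 4 = 2^2. Since 5 ≡ 5 (mod 8), (2/5) = -1, and (2/5)^2 = +1. Now have -(1/5).
(1/5) = 1. Collecting the sign factors: -1.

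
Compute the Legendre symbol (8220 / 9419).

Factor out 2: 8220 = 2^2·2055. Since 9419 ≡ 3 (mod 8), (2 / 9419) = -1, and (2 / 9419)^2 = +1. Now have (2055 / 9419).
Both 2055 ≡ 3 and 9419 ≡ 3 (mod 4), so reciprocity gives (2055 / 9419) = -(9419 / 2055). Reduce: 9419 ≡ 1199 (mod 2055). Now have -(1199 / 2055).
Both 1199 ≡ 3 and 2055 ≡ 3 (mod 4), so reciprocity gives (1199 / 2055) = -(2055 / 1199). Reduce: 2055 ≡ 856 (mod 1199). Now have (856 / 1199).
Factor out 2: 856 = 2^3·107. Since 1199 ≡ 7 (mod 8), (2 / 1199) = +1, and (2 / 1199)^3 = +1. Now have (107 / 1199).
Both 107 ≡ 3 and 1199 ≡ 3 (mod 4), so reciprocity gives (107 / 1199) = -(1199 / 107). Reduce: 1199 ≡ 22 (mod 107). Now have -(22 / 107).
Factor out 2: 22 = 2·11. Since 107 ≡ 3 (mod 8), (2 / 107) = -1. Now have (11 / 107).
Both 11 ≡ 3 and 107 ≡ 3 (mod 4), so reciprocity gives (11 / 107) = -(107 / 11). Reduce: 107 ≡ 8 (mod 11). Now have -(8 / 11).
Factor out 2: 8 = 2^3. Since 11 ≡ 3 (mod 8), (2 / 11) = -1, and (2 / 11)^3 = -1. Now have (1 / 11).
(1 / 11) = 1. Collecting the sign factors: 1.

1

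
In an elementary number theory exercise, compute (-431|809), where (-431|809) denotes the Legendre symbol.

Pull out -1: (-431|809) = (-1|809)·(431|809). Since 809 ≡ 1 (mod 4), (-1|809) = +1. Now have (431|809).
809 ≡ 1 (mod 4), so quadratic reciprocity gives (431|809) = (809|431). Reduce: 809 ≡ 378 (mod 431). Now have (378|431).
Factor out 2: 378 = 2·189. Since 431 ≡ 7 (mod 8), (2|431) = +1. Now have (189|431).
189 ≡ 1 (mod 4), so quadratic reciprocity gives (189|431) = (431|189). Reduce: 431 ≡ 53 (mod 189). Now have (53|189).
53 ≡ 1 (mod 4), so quadratic reciprocity gives (53|189) = (189|53). Reduce: 189 ≡ 30 (mod 53). Now have (30|53).
Factor out 2: 30 = 2·15. Since 53 ≡ 5 (mod 8), (2|53) = -1. Now have -(15|53).
53 ≡ 1 (mod 4), so quadratic reciprocity gives (15|53) = (53|15). Reduce: 53 ≡ 8 (mod 15). Now have -(8|15).
Factor out 2: 8 = 2^3. Since 15 ≡ 7 (mod 8), (2|15) = +1, and (2|15)^3 = +1. Now have -(1|15).
(1|15) = 1. Collecting the sign factors: -1.

-1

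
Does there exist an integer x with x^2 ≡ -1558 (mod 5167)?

Reduce the numerator: -1558 ≡ 3609 (mod 5167), so (-1558/5167) = (3609/5167).
3609 ≡ 1 (mod 4), so quadratic reciprocity gives (3609/5167) = (5167/3609). Reduce: 5167 ≡ 1558 (mod 3609). Now have (1558/3609).
Factor out 2: 1558 = 2·779. Since 3609 ≡ 1 (mod 8), (2/3609) = +1. Now have (779/3609).
3609 ≡ 1 (mod 4), so quadratic reciprocity gives (779/3609) = (3609/779). Reduce: 3609 ≡ 493 (mod 779). Now have (493/779).
493 ≡ 1 (mod 4), so quadratic reciprocity gives (493/779) = (779/493). Reduce: 779 ≡ 286 (mod 493). Now have (286/493).
Factor out 2: 286 = 2·143. Since 493 ≡ 5 (mod 8), (2/493) = -1. Now have -(143/493).
493 ≡ 1 (mod 4), so quadratic reciprocity gives (143/493) = (493/143). Reduce: 493 ≡ 64 (mod 143). Now have -(64/143).
Factor out 2: 64 = 2^6. Since 143 ≡ 7 (mod 8), (2/143) = +1, and (2/143)^6 = +1. Now have -(1/143).
(1/143) = 1. Collecting the sign factors: -1.
The Legendre symbol is -1, so x^2 ≡ -1558 (mod 5167) has no solution.

no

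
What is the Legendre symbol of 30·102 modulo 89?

By multiplicativity, (30·102|89) = (30|89)·(102|89).
First factor (30|89):
Factor out 2: 30 = 2·15. Since 89 ≡ 1 (mod 8), (2|89) = +1. Now have (15|89).
89 ≡ 1 (mod 4), so quadratic reciprocity gives (15|89) = (89|15). Reduce: 89 ≡ 14 (mod 15). Now have (14|15).
Factor out 2: 14 = 2·7. Since 15 ≡ 7 (mod 8), (2|15) = +1. Now have (7|15).
Both 7 ≡ 3 and 15 ≡ 3 (mod 4), so reciprocity gives (7|15) = -(15|7). Reduce: 15 ≡ 1 (mod 7). Now have -(1|7).
(1|7) = 1. Collecting the sign factors: -1.
Second factor (102|89):
Reduce the numerator: 102 ≡ 13 (mod 89), so (102|89) = (13|89).
13 ≡ 1 (mod 4), so quadratic reciprocity gives (13|89) = (89|13). Reduce: 89 ≡ 11 (mod 13). Now have (11|13).
13 ≡ 1 (mod 4), so quadratic reciprocity gives (11|13) = (13|11). Reduce: 13 ≡ 2 (mod 11). Now have (2|11).
Factor out 2: 2 = 2. Since 11 ≡ 3 (mod 8), (2|11) = -1. Now have -(1|11).
(1|11) = 1. Collecting the sign factors: -1.
Product: (-1)·(-1) = 1.

1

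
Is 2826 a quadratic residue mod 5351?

yes

Factor out 2: 2826 = 2·1413. Since 5351 ≡ 7 (mod 8), (2/5351) = +1. Now have (1413/5351).
1413 ≡ 1 (mod 4), so quadratic reciprocity gives (1413/5351) = (5351/1413). Reduce: 5351 ≡ 1112 (mod 1413). Now have (1112/1413).
Factor out 2: 1112 = 2^3·139. Since 1413 ≡ 5 (mod 8), (2/1413) = -1, and (2/1413)^3 = -1. Now have -(139/1413).
1413 ≡ 1 (mod 4), so quadratic reciprocity gives (139/1413) = (1413/139). Reduce: 1413 ≡ 23 (mod 139). Now have -(23/139).
Both 23 ≡ 3 and 139 ≡ 3 (mod 4), so reciprocity gives (23/139) = -(139/23). Reduce: 139 ≡ 1 (mod 23). Now have (1/23).
(1/23) = 1. Collecting the sign factors: 1.
(2826/5351) = 1, and 5351 is prime, so 2826 is a quadratic residue mod 5351.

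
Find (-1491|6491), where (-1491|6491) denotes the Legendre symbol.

-1

(-1491|6491)
  = -(1491|6491)    [6491 ≡ 3 mod 4 ⇒ (-1|6491) = -1]
  = (6491|1491)    [QR: both ≡ 3 mod 4, sign flips]
  = (527|1491)    [6491 ≡ 527 mod 1491]
  = -(1491|527)    [QR: both ≡ 3 mod 4, sign flips]
  = -(437|527)    [1491 ≡ 437 mod 527]
  = -(527|437)    [QR: 437 ≡ 1 mod 4, sign kept]
  = -(90|437)    [527 ≡ 90 mod 437]
  = (45|437)    [437 ≡ 5 mod 8 ⇒ (2|437) = -1]
  = (437|45)    [QR: 45 ≡ 1 mod 4, sign kept]
  = (32|45)    [437 ≡ 32 mod 45]
  = -(1|45)    [45 ≡ 5 mod 8 ⇒ (2|45)^5 = -1]
  = -1    [(1|45) = 1]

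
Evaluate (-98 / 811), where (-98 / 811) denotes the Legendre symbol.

1

(-98 / 811)
  = (713 / 811)    [-98 ≡ 713 mod 811]
  = (811 / 713)    [QR: 713 ≡ 1 mod 4, sign kept]
  = (98 / 713)    [811 ≡ 98 mod 713]
  = (49 / 713)    [713 ≡ 1 mod 8 ⇒ (2 / 713) = +1]
  = (713 / 49)    [QR: 49 ≡ 1 mod 4, sign kept]
  = (27 / 49)    [713 ≡ 27 mod 49]
  = (49 / 27)    [QR: 49 ≡ 1 mod 4, sign kept]
  = (22 / 27)    [49 ≡ 22 mod 27]
  = -(11 / 27)    [27 ≡ 3 mod 8 ⇒ (2 / 27) = -1]
  = (27 / 11)    [QR: both ≡ 3 mod 4, sign flips]
  = (5 / 11)    [27 ≡ 5 mod 11]
  = (11 / 5)    [QR: 5 ≡ 1 mod 4, sign kept]
  = (1 / 5)    [11 ≡ 1 mod 5]
  = 1    [(1 / 5) = 1]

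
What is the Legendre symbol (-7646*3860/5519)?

-1

By multiplicativity, (-7646·3860/5519) = (-7646/5519)·(3860/5519).
First factor (-7646/5519):
(-7646/5519)
  = (3392/5519)    [-7646 ≡ 3392 mod 5519]
  = (53/5519)    [5519 ≡ 7 mod 8 ⇒ (2/5519)^6 = +1]
  = (5519/53)    [QR: 53 ≡ 1 mod 4, sign kept]
  = (7/53)    [5519 ≡ 7 mod 53]
  = (53/7)    [QR: 53 ≡ 1 mod 4, sign kept]
  = (4/7)    [53 ≡ 4 mod 7]
  = (1/7)    [7 ≡ 7 mod 8 ⇒ (2/7)^2 = +1]
  = 1    [(1/7) = 1]
Second factor (3860/5519):
(3860/5519)
  = (965/5519)    [5519 ≡ 7 mod 8 ⇒ (2/5519)^2 = +1]
  = (5519/965)    [QR: 965 ≡ 1 mod 4, sign kept]
  = (694/965)    [5519 ≡ 694 mod 965]
  = -(347/965)    [965 ≡ 5 mod 8 ⇒ (2/965) = -1]
  = -(965/347)    [QR: 965 ≡ 1 mod 4, sign kept]
  = -(271/347)    [965 ≡ 271 mod 347]
  = (347/271)    [QR: both ≡ 3 mod 4, sign flips]
  = (76/271)    [347 ≡ 76 mod 271]
  = (19/271)    [271 ≡ 7 mod 8 ⇒ (2/271)^2 = +1]
  = -(271/19)    [QR: both ≡ 3 mod 4, sign flips]
  = -(5/19)    [271 ≡ 5 mod 19]
  = -(19/5)    [QR: 5 ≡ 1 mod 4, sign kept]
  = -(4/5)    [19 ≡ 4 mod 5]
  = -(1/5)    [5 ≡ 5 mod 8 ⇒ (2/5)^2 = +1]
  = -1    [(1/5) = 1]
Product: (1)·(-1) = -1.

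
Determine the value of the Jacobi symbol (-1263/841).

1

Reduce the numerator: -1263 ≡ 419 (mod 841), so (-1263/841) = (419/841).
841 ≡ 1 (mod 4), so quadratic reciprocity gives (419/841) = (841/419). Reduce: 841 ≡ 3 (mod 419). Now have (3/419).
Both 3 ≡ 3 and 419 ≡ 3 (mod 4), so reciprocity gives (3/419) = -(419/3). Reduce: 419 ≡ 2 (mod 3). Now have -(2/3).
Factor out 2: 2 = 2. Since 3 ≡ 3 (mod 8), (2/3) = -1. Now have (1/3).
(1/3) = 1. Collecting the sign factors: 1.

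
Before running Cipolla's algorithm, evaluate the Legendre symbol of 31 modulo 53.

-1

53 ≡ 1 (mod 4), so quadratic reciprocity gives (31/53) = (53/31). Reduce: 53 ≡ 22 (mod 31). Now have (22/31).
Factor out 2: 22 = 2·11. Since 31 ≡ 7 (mod 8), (2/31) = +1. Now have (11/31).
Both 11 ≡ 3 and 31 ≡ 3 (mod 4), so reciprocity gives (11/31) = -(31/11). Reduce: 31 ≡ 9 (mod 11). Now have -(9/11).
9 ≡ 1 (mod 4), so quadratic reciprocity gives (9/11) = (11/9). Reduce: 11 ≡ 2 (mod 9). Now have -(2/9).
Factor out 2: 2 = 2. Since 9 ≡ 1 (mod 8), (2/9) = +1. Now have -(1/9).
(1/9) = 1. Collecting the sign factors: -1.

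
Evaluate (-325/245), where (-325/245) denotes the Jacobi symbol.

0

Pull out -1: (-325/245) = (-1/245)·(325/245). Since 245 ≡ 1 (mod 4), (-1/245) = +1. Now have (325/245).
Reduce the numerator: 325 ≡ 80 (mod 245), so (325/245) = (80/245).
Factor out 2: 80 = 2^4·5. Since 245 ≡ 5 (mod 8), (2/245) = -1, and (2/245)^4 = +1. Now have (5/245).
5 ≡ 1 (mod 4), so quadratic reciprocity gives (5/245) = (245/5). Reduce: 245 ≡ 0 (mod 5). Now have (0/5).
The numerator is now 0 with denominator 5 > 1: the symbol is 0.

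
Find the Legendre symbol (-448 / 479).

-1

(-448 / 479)
  = (31 / 479)    [-448 ≡ 31 mod 479]
  = -(479 / 31)    [QR: both ≡ 3 mod 4, sign flips]
  = -(14 / 31)    [479 ≡ 14 mod 31]
  = -(7 / 31)    [31 ≡ 7 mod 8 ⇒ (2 / 31) = +1]
  = (31 / 7)    [QR: both ≡ 3 mod 4, sign flips]
  = (3 / 7)    [31 ≡ 3 mod 7]
  = -(7 / 3)    [QR: both ≡ 3 mod 4, sign flips]
  = -(1 / 3)    [7 ≡ 1 mod 3]
  = -1    [(1 / 3) = 1]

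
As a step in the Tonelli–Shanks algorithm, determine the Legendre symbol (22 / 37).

Factor out 2: 22 = 2·11. Since 37 ≡ 5 (mod 8), (2 / 37) = -1. Now have -(11 / 37).
37 ≡ 1 (mod 4), so quadratic reciprocity gives (11 / 37) = (37 / 11). Reduce: 37 ≡ 4 (mod 11). Now have -(4 / 11).
Factor out 2: 4 = 2^2. Since 11 ≡ 3 (mod 8), (2 / 11) = -1, and (2 / 11)^2 = +1. Now have -(1 / 11).
(1 / 11) = 1. Collecting the sign factors: -1.

-1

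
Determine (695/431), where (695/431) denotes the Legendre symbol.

1

(695/431)
  = (264/431)    [695 ≡ 264 mod 431]
  = (33/431)    [431 ≡ 7 mod 8 ⇒ (2/431)^3 = +1]
  = (431/33)    [QR: 33 ≡ 1 mod 4, sign kept]
  = (2/33)    [431 ≡ 2 mod 33]
  = (1/33)    [33 ≡ 1 mod 8 ⇒ (2/33) = +1]
  = 1    [(1/33) = 1]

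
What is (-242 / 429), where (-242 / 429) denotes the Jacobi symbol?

0

Reduce the numerator: -242 ≡ 187 (mod 429), so (-242 / 429) = (187 / 429).
429 ≡ 1 (mod 4), so quadratic reciprocity gives (187 / 429) = (429 / 187). Reduce: 429 ≡ 55 (mod 187). Now have (55 / 187).
Both 55 ≡ 3 and 187 ≡ 3 (mod 4), so reciprocity gives (55 / 187) = -(187 / 55). Reduce: 187 ≡ 22 (mod 55). Now have -(22 / 55).
Factor out 2: 22 = 2·11. Since 55 ≡ 7 (mod 8), (2 / 55) = +1. Now have -(11 / 55).
Both 11 ≡ 3 and 55 ≡ 3 (mod 4), so reciprocity gives (11 / 55) = -(55 / 11). Reduce: 55 ≡ 0 (mod 11). Now have (0 / 11).
The numerator is now 0 with denominator 11 > 1: the symbol is 0.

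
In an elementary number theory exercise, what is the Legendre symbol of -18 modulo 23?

-1

(-18|23)
  = (5|23)    [-18 ≡ 5 mod 23]
  = (23|5)    [QR: 5 ≡ 1 mod 4, sign kept]
  = (3|5)    [23 ≡ 3 mod 5]
  = (5|3)    [QR: 5 ≡ 1 mod 4, sign kept]
  = (2|3)    [5 ≡ 2 mod 3]
  = -(1|3)    [3 ≡ 3 mod 8 ⇒ (2|3) = -1]
  = -1    [(1|3) = 1]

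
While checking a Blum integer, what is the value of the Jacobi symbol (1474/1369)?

1

Reduce the numerator: 1474 ≡ 105 (mod 1369), so (1474/1369) = (105/1369).
105 ≡ 1 (mod 4), so quadratic reciprocity gives (105/1369) = (1369/105). Reduce: 1369 ≡ 4 (mod 105). Now have (4/105).
Factor out 2: 4 = 2^2. Since 105 ≡ 1 (mod 8), (2/105) = +1, and (2/105)^2 = +1. Now have (1/105).
(1/105) = 1. Collecting the sign factors: 1.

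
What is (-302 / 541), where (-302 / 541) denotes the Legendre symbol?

Pull out -1: (-302 / 541) = (-1 / 541)·(302 / 541). Since 541 ≡ 1 (mod 4), (-1 / 541) = +1. Now have (302 / 541).
Factor out 2: 302 = 2·151. Since 541 ≡ 5 (mod 8), (2 / 541) = -1. Now have -(151 / 541).
541 ≡ 1 (mod 4), so quadratic reciprocity gives (151 / 541) = (541 / 151). Reduce: 541 ≡ 88 (mod 151). Now have -(88 / 151).
Factor out 2: 88 = 2^3·11. Since 151 ≡ 7 (mod 8), (2 / 151) = +1, and (2 / 151)^3 = +1. Now have -(11 / 151).
Both 11 ≡ 3 and 151 ≡ 3 (mod 4), so reciprocity gives (11 / 151) = -(151 / 11). Reduce: 151 ≡ 8 (mod 11). Now have (8 / 11).
Factor out 2: 8 = 2^3. Since 11 ≡ 3 (mod 8), (2 / 11) = -1, and (2 / 11)^3 = -1. Now have -(1 / 11).
(1 / 11) = 1. Collecting the sign factors: -1.

-1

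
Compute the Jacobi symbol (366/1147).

Factor out 2: 366 = 2·183. Since 1147 ≡ 3 (mod 8), (2/1147) = -1. Now have -(183/1147).
Both 183 ≡ 3 and 1147 ≡ 3 (mod 4), so reciprocity gives (183/1147) = -(1147/183). Reduce: 1147 ≡ 49 (mod 183). Now have (49/183).
49 ≡ 1 (mod 4), so quadratic reciprocity gives (49/183) = (183/49). Reduce: 183 ≡ 36 (mod 49). Now have (36/49).
Factor out 2: 36 = 2^2·9. Since 49 ≡ 1 (mod 8), (2/49) = +1, and (2/49)^2 = +1. Now have (9/49).
9 ≡ 1 (mod 4), so quadratic reciprocity gives (9/49) = (49/9). Reduce: 49 ≡ 4 (mod 9). Now have (4/9).
Factor out 2: 4 = 2^2. Since 9 ≡ 1 (mod 8), (2/9) = +1, and (2/9)^2 = +1. Now have (1/9).
(1/9) = 1. Collecting the sign factors: 1.

1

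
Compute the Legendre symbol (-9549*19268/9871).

1

By multiplicativity, (-9549·19268/9871) = (-9549/9871)·(19268/9871).
First factor (-9549/9871):
(-9549/9871)
  = (322/9871)    [-9549 ≡ 322 mod 9871]
  = (161/9871)    [9871 ≡ 7 mod 8 ⇒ (2/9871) = +1]
  = (9871/161)    [QR: 161 ≡ 1 mod 4, sign kept]
  = (50/161)    [9871 ≡ 50 mod 161]
  = (25/161)    [161 ≡ 1 mod 8 ⇒ (2/161) = +1]
  = (161/25)    [QR: 25 ≡ 1 mod 4, sign kept]
  = (11/25)    [161 ≡ 11 mod 25]
  = (25/11)    [QR: 25 ≡ 1 mod 4, sign kept]
  = (3/11)    [25 ≡ 3 mod 11]
  = -(11/3)    [QR: both ≡ 3 mod 4, sign flips]
  = -(2/3)    [11 ≡ 2 mod 3]
  = (1/3)    [3 ≡ 3 mod 8 ⇒ (2/3) = -1]
  = 1    [(1/3) = 1]
Second factor (19268/9871):
(19268/9871)
  = (9397/9871)    [19268 ≡ 9397 mod 9871]
  = (9871/9397)    [QR: 9397 ≡ 1 mod 4, sign kept]
  = (474/9397)    [9871 ≡ 474 mod 9397]
  = -(237/9397)    [9397 ≡ 5 mod 8 ⇒ (2/9397) = -1]
  = -(9397/237)    [QR: 237 ≡ 1 mod 4, sign kept]
  = -(154/237)    [9397 ≡ 154 mod 237]
  = (77/237)    [237 ≡ 5 mod 8 ⇒ (2/237) = -1]
  = (237/77)    [QR: 77 ≡ 1 mod 4, sign kept]
  = (6/77)    [237 ≡ 6 mod 77]
  = -(3/77)    [77 ≡ 5 mod 8 ⇒ (2/77) = -1]
  = -(77/3)    [QR: 77 ≡ 1 mod 4, sign kept]
  = -(2/3)    [77 ≡ 2 mod 3]
  = (1/3)    [3 ≡ 3 mod 8 ⇒ (2/3) = -1]
  = 1    [(1/3) = 1]
Product: (1)·(1) = 1.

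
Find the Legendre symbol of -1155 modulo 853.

-1

Pull out -1: (-1155 / 853) = (-1 / 853)·(1155 / 853). Since 853 ≡ 1 (mod 4), (-1 / 853) = +1. Now have (1155 / 853).
Reduce the numerator: 1155 ≡ 302 (mod 853), so (1155 / 853) = (302 / 853).
Factor out 2: 302 = 2·151. Since 853 ≡ 5 (mod 8), (2 / 853) = -1. Now have -(151 / 853).
853 ≡ 1 (mod 4), so quadratic reciprocity gives (151 / 853) = (853 / 151). Reduce: 853 ≡ 98 (mod 151). Now have -(98 / 151).
Factor out 2: 98 = 2·49. Since 151 ≡ 7 (mod 8), (2 / 151) = +1. Now have -(49 / 151).
49 ≡ 1 (mod 4), so quadratic reciprocity gives (49 / 151) = (151 / 49). Reduce: 151 ≡ 4 (mod 49). Now have -(4 / 49).
Factor out 2: 4 = 2^2. Since 49 ≡ 1 (mod 8), (2 / 49) = +1, and (2 / 49)^2 = +1. Now have -(1 / 49).
(1 / 49) = 1. Collecting the sign factors: -1.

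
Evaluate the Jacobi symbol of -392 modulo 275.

1

Reduce the numerator: -392 ≡ 158 (mod 275), so (-392/275) = (158/275).
Factor out 2: 158 = 2·79. Since 275 ≡ 3 (mod 8), (2/275) = -1. Now have -(79/275).
Both 79 ≡ 3 and 275 ≡ 3 (mod 4), so reciprocity gives (79/275) = -(275/79). Reduce: 275 ≡ 38 (mod 79). Now have (38/79).
Factor out 2: 38 = 2·19. Since 79 ≡ 7 (mod 8), (2/79) = +1. Now have (19/79).
Both 19 ≡ 3 and 79 ≡ 3 (mod 4), so reciprocity gives (19/79) = -(79/19). Reduce: 79 ≡ 3 (mod 19). Now have -(3/19).
Both 3 ≡ 3 and 19 ≡ 3 (mod 4), so reciprocity gives (3/19) = -(19/3). Reduce: 19 ≡ 1 (mod 3). Now have (1/3).
(1/3) = 1. Collecting the sign factors: 1.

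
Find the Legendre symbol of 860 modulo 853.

-1

Reduce the numerator: 860 ≡ 7 (mod 853), so (860|853) = (7|853).
853 ≡ 1 (mod 4), so quadratic reciprocity gives (7|853) = (853|7). Reduce: 853 ≡ 6 (mod 7). Now have (6|7).
Factor out 2: 6 = 2·3. Since 7 ≡ 7 (mod 8), (2|7) = +1. Now have (3|7).
Both 3 ≡ 3 and 7 ≡ 3 (mod 4), so reciprocity gives (3|7) = -(7|3). Reduce: 7 ≡ 1 (mod 3). Now have -(1|3).
(1|3) = 1. Collecting the sign factors: -1.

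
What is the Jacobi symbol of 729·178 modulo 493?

1

By multiplicativity, (729·178/493) = (729/493)·(178/493).
First factor (729/493):
Reduce the numerator: 729 ≡ 236 (mod 493), so (729/493) = (236/493).
Factor out 2: 236 = 2^2·59. Since 493 ≡ 5 (mod 8), (2/493) = -1, and (2/493)^2 = +1. Now have (59/493).
493 ≡ 1 (mod 4), so quadratic reciprocity gives (59/493) = (493/59). Reduce: 493 ≡ 21 (mod 59). Now have (21/59).
21 ≡ 1 (mod 4), so quadratic reciprocity gives (21/59) = (59/21). Reduce: 59 ≡ 17 (mod 21). Now have (17/21).
17 ≡ 1 (mod 4), so quadratic reciprocity gives (17/21) = (21/17). Reduce: 21 ≡ 4 (mod 17). Now have (4/17).
Factor out 2: 4 = 2^2. Since 17 ≡ 1 (mod 8), (2/17) = +1, and (2/17)^2 = +1. Now have (1/17).
(1/17) = 1. Collecting the sign factors: 1.
Second factor (178/493):
Factor out 2: 178 = 2·89. Since 493 ≡ 5 (mod 8), (2/493) = -1. Now have -(89/493).
89 ≡ 1 (mod 4), so quadratic reciprocity gives (89/493) = (493/89). Reduce: 493 ≡ 48 (mod 89). Now have -(48/89).
Factor out 2: 48 = 2^4·3. Since 89 ≡ 1 (mod 8), (2/89) = +1, and (2/89)^4 = +1. Now have -(3/89).
89 ≡ 1 (mod 4), so quadratic reciprocity gives (3/89) = (89/3). Reduce: 89 ≡ 2 (mod 3). Now have -(2/3).
Factor out 2: 2 = 2. Since 3 ≡ 3 (mod 8), (2/3) = -1. Now have (1/3).
(1/3) = 1. Collecting the sign factors: 1.
Product: (1)·(1) = 1.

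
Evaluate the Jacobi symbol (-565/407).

-1

(-565/407)
  = -(565/407)    [407 ≡ 3 mod 4 ⇒ (-1/407) = -1]
  = -(158/407)    [565 ≡ 158 mod 407]
  = -(79/407)    [407 ≡ 7 mod 8 ⇒ (2/407) = +1]
  = (407/79)    [QR: both ≡ 3 mod 4, sign flips]
  = (12/79)    [407 ≡ 12 mod 79]
  = (3/79)    [79 ≡ 7 mod 8 ⇒ (2/79)^2 = +1]
  = -(79/3)    [QR: both ≡ 3 mod 4, sign flips]
  = -(1/3)    [79 ≡ 1 mod 3]
  = -1    [(1/3) = 1]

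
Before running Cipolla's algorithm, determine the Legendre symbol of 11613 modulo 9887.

1

Reduce the numerator: 11613 ≡ 1726 (mod 9887), so (11613|9887) = (1726|9887).
Factor out 2: 1726 = 2·863. Since 9887 ≡ 7 (mod 8), (2|9887) = +1. Now have (863|9887).
Both 863 ≡ 3 and 9887 ≡ 3 (mod 4), so reciprocity gives (863|9887) = -(9887|863). Reduce: 9887 ≡ 394 (mod 863). Now have -(394|863).
Factor out 2: 394 = 2·197. Since 863 ≡ 7 (mod 8), (2|863) = +1. Now have -(197|863).
197 ≡ 1 (mod 4), so quadratic reciprocity gives (197|863) = (863|197). Reduce: 863 ≡ 75 (mod 197). Now have -(75|197).
197 ≡ 1 (mod 4), so quadratic reciprocity gives (75|197) = (197|75). Reduce: 197 ≡ 47 (mod 75). Now have -(47|75).
Both 47 ≡ 3 and 75 ≡ 3 (mod 4), so reciprocity gives (47|75) = -(75|47). Reduce: 75 ≡ 28 (mod 47). Now have (28|47).
Factor out 2: 28 = 2^2·7. Since 47 ≡ 7 (mod 8), (2|47) = +1, and (2|47)^2 = +1. Now have (7|47).
Both 7 ≡ 3 and 47 ≡ 3 (mod 4), so reciprocity gives (7|47) = -(47|7). Reduce: 47 ≡ 5 (mod 7). Now have -(5|7).
5 ≡ 1 (mod 4), so quadratic reciprocity gives (5|7) = (7|5). Reduce: 7 ≡ 2 (mod 5). Now have -(2|5).
Factor out 2: 2 = 2. Since 5 ≡ 5 (mod 8), (2|5) = -1. Now have (1|5).
(1|5) = 1. Collecting the sign factors: 1.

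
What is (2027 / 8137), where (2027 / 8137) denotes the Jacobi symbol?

-1

(2027 / 8137)
  = (8137 / 2027)    [QR: 8137 ≡ 1 mod 4, sign kept]
  = (29 / 2027)    [8137 ≡ 29 mod 2027]
  = (2027 / 29)    [QR: 29 ≡ 1 mod 4, sign kept]
  = (26 / 29)    [2027 ≡ 26 mod 29]
  = -(13 / 29)    [29 ≡ 5 mod 8 ⇒ (2 / 29) = -1]
  = -(29 / 13)    [QR: 13 ≡ 1 mod 4, sign kept]
  = -(3 / 13)    [29 ≡ 3 mod 13]
  = -(13 / 3)    [QR: 13 ≡ 1 mod 4, sign kept]
  = -(1 / 3)    [13 ≡ 1 mod 3]
  = -1    [(1 / 3) = 1]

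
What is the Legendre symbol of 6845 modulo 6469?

1

Reduce the numerator: 6845 ≡ 376 (mod 6469), so (6845|6469) = (376|6469).
Factor out 2: 376 = 2^3·47. Since 6469 ≡ 5 (mod 8), (2|6469) = -1, and (2|6469)^3 = -1. Now have -(47|6469).
6469 ≡ 1 (mod 4), so quadratic reciprocity gives (47|6469) = (6469|47). Reduce: 6469 ≡ 30 (mod 47). Now have -(30|47).
Factor out 2: 30 = 2·15. Since 47 ≡ 7 (mod 8), (2|47) = +1. Now have -(15|47).
Both 15 ≡ 3 and 47 ≡ 3 (mod 4), so reciprocity gives (15|47) = -(47|15). Reduce: 47 ≡ 2 (mod 15). Now have (2|15).
Factor out 2: 2 = 2. Since 15 ≡ 7 (mod 8), (2|15) = +1. Now have (1|15).
(1|15) = 1. Collecting the sign factors: 1.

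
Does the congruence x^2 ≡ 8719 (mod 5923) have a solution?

(8719|5923)
  = (2796|5923)    [8719 ≡ 2796 mod 5923]
  = (699|5923)    [5923 ≡ 3 mod 8 ⇒ (2|5923)^2 = +1]
  = -(5923|699)    [QR: both ≡ 3 mod 4, sign flips]
  = -(331|699)    [5923 ≡ 331 mod 699]
  = (699|331)    [QR: both ≡ 3 mod 4, sign flips]
  = (37|331)    [699 ≡ 37 mod 331]
  = (331|37)    [QR: 37 ≡ 1 mod 4, sign kept]
  = (35|37)    [331 ≡ 35 mod 37]
  = (37|35)    [QR: 37 ≡ 1 mod 4, sign kept]
  = (2|35)    [37 ≡ 2 mod 35]
  = -(1|35)    [35 ≡ 3 mod 8 ⇒ (2|35) = -1]
  = -1    [(1|35) = 1]
The Legendre symbol is -1, so x^2 ≡ 8719 (mod 5923) has no solution.

no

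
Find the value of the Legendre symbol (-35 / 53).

-1

(-35 / 53)
  = (18 / 53)    [-35 ≡ 18 mod 53]
  = -(9 / 53)    [53 ≡ 5 mod 8 ⇒ (2 / 53) = -1]
  = -(53 / 9)    [QR: 9 ≡ 1 mod 4, sign kept]
  = -(8 / 9)    [53 ≡ 8 mod 9]
  = -(1 / 9)    [9 ≡ 1 mod 8 ⇒ (2 / 9)^3 = +1]
  = -1    [(1 / 9) = 1]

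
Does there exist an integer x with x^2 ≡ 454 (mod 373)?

(454/373)
  = (81/373)    [454 ≡ 81 mod 373]
  = (373/81)    [QR: 81 ≡ 1 mod 4, sign kept]
  = (49/81)    [373 ≡ 49 mod 81]
  = (81/49)    [QR: 49 ≡ 1 mod 4, sign kept]
  = (32/49)    [81 ≡ 32 mod 49]
  = (1/49)    [49 ≡ 1 mod 8 ⇒ (2/49)^5 = +1]
  = 1    [(1/49) = 1]
The Legendre symbol is 1, so x^2 ≡ 454 (mod 373) has solution.

yes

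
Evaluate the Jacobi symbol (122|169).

Factor out 2: 122 = 2·61. Since 169 ≡ 1 (mod 8), (2|169) = +1. Now have (61|169).
61 ≡ 1 (mod 4), so quadratic reciprocity gives (61|169) = (169|61). Reduce: 169 ≡ 47 (mod 61). Now have (47|61).
61 ≡ 1 (mod 4), so quadratic reciprocity gives (47|61) = (61|47). Reduce: 61 ≡ 14 (mod 47). Now have (14|47).
Factor out 2: 14 = 2·7. Since 47 ≡ 7 (mod 8), (2|47) = +1. Now have (7|47).
Both 7 ≡ 3 and 47 ≡ 3 (mod 4), so reciprocity gives (7|47) = -(47|7). Reduce: 47 ≡ 5 (mod 7). Now have -(5|7).
5 ≡ 1 (mod 4), so quadratic reciprocity gives (5|7) = (7|5). Reduce: 7 ≡ 2 (mod 5). Now have -(2|5).
Factor out 2: 2 = 2. Since 5 ≡ 5 (mod 8), (2|5) = -1. Now have (1|5).
(1|5) = 1. Collecting the sign factors: 1.

1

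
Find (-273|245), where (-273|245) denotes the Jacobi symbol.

(-273|245)
  = (217|245)    [-273 ≡ 217 mod 245]
  = (245|217)    [QR: 217 ≡ 1 mod 4, sign kept]
  = (28|217)    [245 ≡ 28 mod 217]
  = (7|217)    [217 ≡ 1 mod 8 ⇒ (2|217)^2 = +1]
  = (217|7)    [QR: 217 ≡ 1 mod 4, sign kept]
  = (0|7)    [217 ≡ 0 mod 7]
  = 0    [numerator 0, gcd > 1]

0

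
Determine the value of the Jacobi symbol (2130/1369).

1

(2130/1369)
  = (761/1369)    [2130 ≡ 761 mod 1369]
  = (1369/761)    [QR: 761 ≡ 1 mod 4, sign kept]
  = (608/761)    [1369 ≡ 608 mod 761]
  = (19/761)    [761 ≡ 1 mod 8 ⇒ (2/761)^5 = +1]
  = (761/19)    [QR: 761 ≡ 1 mod 4, sign kept]
  = (1/19)    [761 ≡ 1 mod 19]
  = 1    [(1/19) = 1]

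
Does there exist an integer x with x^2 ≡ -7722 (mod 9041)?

(-7722|9041)
  = (1319|9041)    [-7722 ≡ 1319 mod 9041]
  = (9041|1319)    [QR: 9041 ≡ 1 mod 4, sign kept]
  = (1127|1319)    [9041 ≡ 1127 mod 1319]
  = -(1319|1127)    [QR: both ≡ 3 mod 4, sign flips]
  = -(192|1127)    [1319 ≡ 192 mod 1127]
  = -(3|1127)    [1127 ≡ 7 mod 8 ⇒ (2|1127)^6 = +1]
  = (1127|3)    [QR: both ≡ 3 mod 4, sign flips]
  = (2|3)    [1127 ≡ 2 mod 3]
  = -(1|3)    [3 ≡ 3 mod 8 ⇒ (2|3) = -1]
  = -1    [(1|3) = 1]
(-7722|9041) = -1, and 9041 is prime, so -7722 is not a quadratic residue mod 9041.

no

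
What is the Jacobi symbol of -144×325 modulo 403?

0

By multiplicativity, (-144·325/403) = (-144/403)·(325/403).
First factor (-144/403):
Pull out -1: (-144/403) = (-1/403)·(144/403). Since 403 ≡ 3 (mod 4), (-1/403) = -1. Now have -(144/403).
Factor out 2: 144 = 2^4·9. Since 403 ≡ 3 (mod 8), (2/403) = -1, and (2/403)^4 = +1. Now have -(9/403).
9 ≡ 1 (mod 4), so quadratic reciprocity gives (9/403) = (403/9). Reduce: 403 ≡ 7 (mod 9). Now have -(7/9).
9 ≡ 1 (mod 4), so quadratic reciprocity gives (7/9) = (9/7). Reduce: 9 ≡ 2 (mod 7). Now have -(2/7).
Factor out 2: 2 = 2. Since 7 ≡ 7 (mod 8), (2/7) = +1. Now have -(1/7).
(1/7) = 1. Collecting the sign factors: -1.
Second factor (325/403):
325 ≡ 1 (mod 4), so quadratic reciprocity gives (325/403) = (403/325). Reduce: 403 ≡ 78 (mod 325). Now have (78/325).
Factor out 2: 78 = 2·39. Since 325 ≡ 5 (mod 8), (2/325) = -1. Now have -(39/325).
325 ≡ 1 (mod 4), so quadratic reciprocity gives (39/325) = (325/39). Reduce: 325 ≡ 13 (mod 39). Now have -(13/39).
13 ≡ 1 (mod 4), so quadratic reciprocity gives (13/39) = (39/13). Reduce: 39 ≡ 0 (mod 13). Now have -(0/13).
The numerator is now 0 with denominator 13 > 1: the symbol is 0.
Product: (-1)·(0) = 0.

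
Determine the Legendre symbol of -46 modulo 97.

(-46/97)
  = (51/97)    [-46 ≡ 51 mod 97]
  = (97/51)    [QR: 97 ≡ 1 mod 4, sign kept]
  = (46/51)    [97 ≡ 46 mod 51]
  = -(23/51)    [51 ≡ 3 mod 8 ⇒ (2/51) = -1]
  = (51/23)    [QR: both ≡ 3 mod 4, sign flips]
  = (5/23)    [51 ≡ 5 mod 23]
  = (23/5)    [QR: 5 ≡ 1 mod 4, sign kept]
  = (3/5)    [23 ≡ 3 mod 5]
  = (5/3)    [QR: 5 ≡ 1 mod 4, sign kept]
  = (2/3)    [5 ≡ 2 mod 3]
  = -(1/3)    [3 ≡ 3 mod 8 ⇒ (2/3) = -1]
  = -1    [(1/3) = 1]

-1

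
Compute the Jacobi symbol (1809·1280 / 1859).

1

By multiplicativity, (1809·1280 / 1859) = (1809 / 1859)·(1280 / 1859).
First factor (1809 / 1859):
1809 ≡ 1 (mod 4), so quadratic reciprocity gives (1809 / 1859) = (1859 / 1809). Reduce: 1859 ≡ 50 (mod 1809). Now have (50 / 1809).
Factor out 2: 50 = 2·25. Since 1809 ≡ 1 (mod 8), (2 / 1809) = +1. Now have (25 / 1809).
25 ≡ 1 (mod 4), so quadratic reciprocity gives (25 / 1809) = (1809 / 25). Reduce: 1809 ≡ 9 (mod 25). Now have (9 / 25).
9 ≡ 1 (mod 4), so quadratic reciprocity gives (9 / 25) = (25 / 9). Reduce: 25 ≡ 7 (mod 9). Now have (7 / 9).
9 ≡ 1 (mod 4), so quadratic reciprocity gives (7 / 9) = (9 / 7). Reduce: 9 ≡ 2 (mod 7). Now have (2 / 7).
Factor out 2: 2 = 2. Since 7 ≡ 7 (mod 8), (2 / 7) = +1. Now have (1 / 7).
(1 / 7) = 1. Collecting the sign factors: 1.
Second factor (1280 / 1859):
Factor out 2: 1280 = 2^8·5. Since 1859 ≡ 3 (mod 8), (2 / 1859) = -1, and (2 / 1859)^8 = +1. Now have (5 / 1859).
5 ≡ 1 (mod 4), so quadratic reciprocity gives (5 / 1859) = (1859 / 5). Reduce: 1859 ≡ 4 (mod 5). Now have (4 / 5).
Factor out 2: 4 = 2^2. Since 5 ≡ 5 (mod 8), (2 / 5) = -1, and (2 / 5)^2 = +1. Now have (1 / 5).
(1 / 5) = 1. Collecting the sign factors: 1.
Product: (1)·(1) = 1.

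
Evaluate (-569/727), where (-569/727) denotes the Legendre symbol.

-1

Reduce the numerator: -569 ≡ 158 (mod 727), so (-569/727) = (158/727).
Factor out 2: 158 = 2·79. Since 727 ≡ 7 (mod 8), (2/727) = +1. Now have (79/727).
Both 79 ≡ 3 and 727 ≡ 3 (mod 4), so reciprocity gives (79/727) = -(727/79). Reduce: 727 ≡ 16 (mod 79). Now have -(16/79).
Factor out 2: 16 = 2^4. Since 79 ≡ 7 (mod 8), (2/79) = +1, and (2/79)^4 = +1. Now have -(1/79).
(1/79) = 1. Collecting the sign factors: -1.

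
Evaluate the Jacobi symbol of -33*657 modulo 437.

By multiplicativity, (-33·657|437) = (-33|437)·(657|437).
First factor (-33|437):
Reduce the numerator: -33 ≡ 404 (mod 437), so (-33|437) = (404|437).
Factor out 2: 404 = 2^2·101. Since 437 ≡ 5 (mod 8), (2|437) = -1, and (2|437)^2 = +1. Now have (101|437).
101 ≡ 1 (mod 4), so quadratic reciprocity gives (101|437) = (437|101). Reduce: 437 ≡ 33 (mod 101). Now have (33|101).
33 ≡ 1 (mod 4), so quadratic reciprocity gives (33|101) = (101|33). Reduce: 101 ≡ 2 (mod 33). Now have (2|33).
Factor out 2: 2 = 2. Since 33 ≡ 1 (mod 8), (2|33) = +1. Now have (1|33).
(1|33) = 1. Collecting the sign factors: 1.
Second factor (657|437):
Reduce the numerator: 657 ≡ 220 (mod 437), so (657|437) = (220|437).
Factor out 2: 220 = 2^2·55. Since 437 ≡ 5 (mod 8), (2|437) = -1, and (2|437)^2 = +1. Now have (55|437).
437 ≡ 1 (mod 4), so quadratic reciprocity gives (55|437) = (437|55). Reduce: 437 ≡ 52 (mod 55). Now have (52|55).
Factor out 2: 52 = 2^2·13. Since 55 ≡ 7 (mod 8), (2|55) = +1, and (2|55)^2 = +1. Now have (13|55).
13 ≡ 1 (mod 4), so quadratic reciprocity gives (13|55) = (55|13). Reduce: 55 ≡ 3 (mod 13). Now have (3|13).
13 ≡ 1 (mod 4), so quadratic reciprocity gives (3|13) = (13|3). Reduce: 13 ≡ 1 (mod 3). Now have (1|3).
(1|3) = 1. Collecting the sign factors: 1.
Product: (1)·(1) = 1.

1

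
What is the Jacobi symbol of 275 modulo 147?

-1

Reduce the numerator: 275 ≡ 128 (mod 147), so (275/147) = (128/147).
Factor out 2: 128 = 2^7. Since 147 ≡ 3 (mod 8), (2/147) = -1, and (2/147)^7 = -1. Now have -(1/147).
(1/147) = 1. Collecting the sign factors: -1.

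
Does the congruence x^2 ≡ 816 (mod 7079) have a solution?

(816/7079)
  = (51/7079)    [7079 ≡ 7 mod 8 ⇒ (2/7079)^4 = +1]
  = -(7079/51)    [QR: both ≡ 3 mod 4, sign flips]
  = -(41/51)    [7079 ≡ 41 mod 51]
  = -(51/41)    [QR: 41 ≡ 1 mod 4, sign kept]
  = -(10/41)    [51 ≡ 10 mod 41]
  = -(5/41)    [41 ≡ 1 mod 8 ⇒ (2/41) = +1]
  = -(41/5)    [QR: 5 ≡ 1 mod 4, sign kept]
  = -(1/5)    [41 ≡ 1 mod 5]
  = -1    [(1/5) = 1]
(816/7079) = -1, and 7079 is prime, so 816 is not a quadratic residue mod 7079.

no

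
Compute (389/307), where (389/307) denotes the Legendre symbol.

-1

Reduce the numerator: 389 ≡ 82 (mod 307), so (389/307) = (82/307).
Factor out 2: 82 = 2·41. Since 307 ≡ 3 (mod 8), (2/307) = -1. Now have -(41/307).
41 ≡ 1 (mod 4), so quadratic reciprocity gives (41/307) = (307/41). Reduce: 307 ≡ 20 (mod 41). Now have -(20/41).
Factor out 2: 20 = 2^2·5. Since 41 ≡ 1 (mod 8), (2/41) = +1, and (2/41)^2 = +1. Now have -(5/41).
5 ≡ 1 (mod 4), so quadratic reciprocity gives (5/41) = (41/5). Reduce: 41 ≡ 1 (mod 5). Now have -(1/5).
(1/5) = 1. Collecting the sign factors: -1.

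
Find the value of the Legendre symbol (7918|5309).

Reduce the numerator: 7918 ≡ 2609 (mod 5309), so (7918|5309) = (2609|5309).
2609 ≡ 1 (mod 4), so quadratic reciprocity gives (2609|5309) = (5309|2609). Reduce: 5309 ≡ 91 (mod 2609). Now have (91|2609).
2609 ≡ 1 (mod 4), so quadratic reciprocity gives (91|2609) = (2609|91). Reduce: 2609 ≡ 61 (mod 91). Now have (61|91).
61 ≡ 1 (mod 4), so quadratic reciprocity gives (61|91) = (91|61). Reduce: 91 ≡ 30 (mod 61). Now have (30|61).
Factor out 2: 30 = 2·15. Since 61 ≡ 5 (mod 8), (2|61) = -1. Now have -(15|61).
61 ≡ 1 (mod 4), so quadratic reciprocity gives (15|61) = (61|15). Reduce: 61 ≡ 1 (mod 15). Now have -(1|15).
(1|15) = 1. Collecting the sign factors: -1.

-1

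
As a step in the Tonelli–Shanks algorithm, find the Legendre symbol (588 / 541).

Reduce the numerator: 588 ≡ 47 (mod 541), so (588 / 541) = (47 / 541).
541 ≡ 1 (mod 4), so quadratic reciprocity gives (47 / 541) = (541 / 47). Reduce: 541 ≡ 24 (mod 47). Now have (24 / 47).
Factor out 2: 24 = 2^3·3. Since 47 ≡ 7 (mod 8), (2 / 47) = +1, and (2 / 47)^3 = +1. Now have (3 / 47).
Both 3 ≡ 3 and 47 ≡ 3 (mod 4), so reciprocity gives (3 / 47) = -(47 / 3). Reduce: 47 ≡ 2 (mod 3). Now have -(2 / 3).
Factor out 2: 2 = 2. Since 3 ≡ 3 (mod 8), (2 / 3) = -1. Now have (1 / 3).
(1 / 3) = 1. Collecting the sign factors: 1.

1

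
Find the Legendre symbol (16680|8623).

Reduce the numerator: 16680 ≡ 8057 (mod 8623), so (16680|8623) = (8057|8623).
8057 ≡ 1 (mod 4), so quadratic reciprocity gives (8057|8623) = (8623|8057). Reduce: 8623 ≡ 566 (mod 8057). Now have (566|8057).
Factor out 2: 566 = 2·283. Since 8057 ≡ 1 (mod 8), (2|8057) = +1. Now have (283|8057).
8057 ≡ 1 (mod 4), so quadratic reciprocity gives (283|8057) = (8057|283). Reduce: 8057 ≡ 133 (mod 283). Now have (133|283).
133 ≡ 1 (mod 4), so quadratic reciprocity gives (133|283) = (283|133). Reduce: 283 ≡ 17 (mod 133). Now have (17|133).
17 ≡ 1 (mod 4), so quadratic reciprocity gives (17|133) = (133|17). Reduce: 133 ≡ 14 (mod 17). Now have (14|17).
Factor out 2: 14 = 2·7. Since 17 ≡ 1 (mod 8), (2|17) = +1. Now have (7|17).
17 ≡ 1 (mod 4), so quadratic reciprocity gives (7|17) = (17|7). Reduce: 17 ≡ 3 (mod 7). Now have (3|7).
Both 3 ≡ 3 and 7 ≡ 3 (mod 4), so reciprocity gives (3|7) = -(7|3). Reduce: 7 ≡ 1 (mod 3). Now have -(1|3).
(1|3) = 1. Collecting the sign factors: -1.

-1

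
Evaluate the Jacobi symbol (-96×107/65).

1

By multiplicativity, (-96·107/65) = (-96/65)·(107/65).
First factor (-96/65):
(-96/65)
  = (96/65)    [65 ≡ 1 mod 4 ⇒ (-1/65) = +1]
  = (31/65)    [96 ≡ 31 mod 65]
  = (65/31)    [QR: 65 ≡ 1 mod 4, sign kept]
  = (3/31)    [65 ≡ 3 mod 31]
  = -(31/3)    [QR: both ≡ 3 mod 4, sign flips]
  = -(1/3)    [31 ≡ 1 mod 3]
  = -1    [(1/3) = 1]
Second factor (107/65):
(107/65)
  = (42/65)    [107 ≡ 42 mod 65]
  = (21/65)    [65 ≡ 1 mod 8 ⇒ (2/65) = +1]
  = (65/21)    [QR: 21 ≡ 1 mod 4, sign kept]
  = (2/21)    [65 ≡ 2 mod 21]
  = -(1/21)    [21 ≡ 5 mod 8 ⇒ (2/21) = -1]
  = -1    [(1/21) = 1]
Product: (-1)·(-1) = 1.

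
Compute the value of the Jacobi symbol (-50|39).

(-50|39)
  = -(50|39)    [39 ≡ 3 mod 4 ⇒ (-1|39) = -1]
  = -(11|39)    [50 ≡ 11 mod 39]
  = (39|11)    [QR: both ≡ 3 mod 4, sign flips]
  = (6|11)    [39 ≡ 6 mod 11]
  = -(3|11)    [11 ≡ 3 mod 8 ⇒ (2|11) = -1]
  = (11|3)    [QR: both ≡ 3 mod 4, sign flips]
  = (2|3)    [11 ≡ 2 mod 3]
  = -(1|3)    [3 ≡ 3 mod 8 ⇒ (2|3) = -1]
  = -1    [(1|3) = 1]

-1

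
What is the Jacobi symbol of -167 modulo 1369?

Pull out -1: (-167 / 1369) = (-1 / 1369)·(167 / 1369). Since 1369 ≡ 1 (mod 4), (-1 / 1369) = +1. Now have (167 / 1369).
1369 ≡ 1 (mod 4), so quadratic reciprocity gives (167 / 1369) = (1369 / 167). Reduce: 1369 ≡ 33 (mod 167). Now have (33 / 167).
33 ≡ 1 (mod 4), so quadratic reciprocity gives (33 / 167) = (167 / 33). Reduce: 167 ≡ 2 (mod 33). Now have (2 / 33).
Factor out 2: 2 = 2. Since 33 ≡ 1 (mod 8), (2 / 33) = +1. Now have (1 / 33).
(1 / 33) = 1. Collecting the sign factors: 1.

1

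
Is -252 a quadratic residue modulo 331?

yes

Pull out -1: (-252|331) = (-1|331)·(252|331). Since 331 ≡ 3 (mod 4), (-1|331) = -1. Now have -(252|331).
Factor out 2: 252 = 2^2·63. Since 331 ≡ 3 (mod 8), (2|331) = -1, and (2|331)^2 = +1. Now have -(63|331).
Both 63 ≡ 3 and 331 ≡ 3 (mod 4), so reciprocity gives (63|331) = -(331|63). Reduce: 331 ≡ 16 (mod 63). Now have (16|63).
Factor out 2: 16 = 2^4. Since 63 ≡ 7 (mod 8), (2|63) = +1, and (2|63)^4 = +1. Now have (1|63).
(1|63) = 1. Collecting the sign factors: 1.
(-252|331) = 1, and 331 is prime, so -252 is a quadratic residue mod 331.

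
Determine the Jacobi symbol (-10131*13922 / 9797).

-1

By multiplicativity, (-10131·13922 / 9797) = (-10131 / 9797)·(13922 / 9797).
First factor (-10131 / 9797):
Pull out -1: (-10131 / 9797) = (-1 / 9797)·(10131 / 9797). Since 9797 ≡ 1 (mod 4), (-1 / 9797) = +1. Now have (10131 / 9797).
Reduce the numerator: 10131 ≡ 334 (mod 9797), so (10131 / 9797) = (334 / 9797).
Factor out 2: 334 = 2·167. Since 9797 ≡ 5 (mod 8), (2 / 9797) = -1. Now have -(167 / 9797).
9797 ≡ 1 (mod 4), so quadratic reciprocity gives (167 / 9797) = (9797 / 167). Reduce: 9797 ≡ 111 (mod 167). Now have -(111 / 167).
Both 111 ≡ 3 and 167 ≡ 3 (mod 4), so reciprocity gives (111 / 167) = -(167 / 111). Reduce: 167 ≡ 56 (mod 111). Now have (56 / 111).
Factor out 2: 56 = 2^3·7. Since 111 ≡ 7 (mod 8), (2 / 111) = +1, and (2 / 111)^3 = +1. Now have (7 / 111).
Both 7 ≡ 3 and 111 ≡ 3 (mod 4), so reciprocity gives (7 / 111) = -(111 / 7). Reduce: 111 ≡ 6 (mod 7). Now have -(6 / 7).
Factor out 2: 6 = 2·3. Since 7 ≡ 7 (mod 8), (2 / 7) = +1. Now have -(3 / 7).
Both 3 ≡ 3 and 7 ≡ 3 (mod 4), so reciprocity gives (3 / 7) = -(7 / 3). Reduce: 7 ≡ 1 (mod 3). Now have (1 / 3).
(1 / 3) = 1. Collecting the sign factors: 1.
Second factor (13922 / 9797):
Reduce the numerator: 13922 ≡ 4125 (mod 9797), so (13922 / 9797) = (4125 / 9797).
4125 ≡ 1 (mod 4), so quadratic reciprocity gives (4125 / 9797) = (9797 / 4125). Reduce: 9797 ≡ 1547 (mod 4125). Now have (1547 / 4125).
4125 ≡ 1 (mod 4), so quadratic reciprocity gives (1547 / 4125) = (4125 / 1547). Reduce: 4125 ≡ 1031 (mod 1547). Now have (1031 / 1547).
Both 1031 ≡ 3 and 1547 ≡ 3 (mod 4), so reciprocity gives (1031 / 1547) = -(1547 / 1031). Reduce: 1547 ≡ 516 (mod 1031). Now have -(516 / 1031).
Factor out 2: 516 = 2^2·129. Since 1031 ≡ 7 (mod 8), (2 / 1031) = +1, and (2 / 1031)^2 = +1. Now have -(129 / 1031).
129 ≡ 1 (mod 4), so quadratic reciprocity gives (129 / 1031) = (1031 / 129). Reduce: 1031 ≡ 128 (mod 129). Now have -(128 / 129).
Factor out 2: 128 = 2^7. Since 129 ≡ 1 (mod 8), (2 / 129) = +1, and (2 / 129)^7 = +1. Now have -(1 / 129).
(1 / 129) = 1. Collecting the sign factors: -1.
Product: (1)·(-1) = -1.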